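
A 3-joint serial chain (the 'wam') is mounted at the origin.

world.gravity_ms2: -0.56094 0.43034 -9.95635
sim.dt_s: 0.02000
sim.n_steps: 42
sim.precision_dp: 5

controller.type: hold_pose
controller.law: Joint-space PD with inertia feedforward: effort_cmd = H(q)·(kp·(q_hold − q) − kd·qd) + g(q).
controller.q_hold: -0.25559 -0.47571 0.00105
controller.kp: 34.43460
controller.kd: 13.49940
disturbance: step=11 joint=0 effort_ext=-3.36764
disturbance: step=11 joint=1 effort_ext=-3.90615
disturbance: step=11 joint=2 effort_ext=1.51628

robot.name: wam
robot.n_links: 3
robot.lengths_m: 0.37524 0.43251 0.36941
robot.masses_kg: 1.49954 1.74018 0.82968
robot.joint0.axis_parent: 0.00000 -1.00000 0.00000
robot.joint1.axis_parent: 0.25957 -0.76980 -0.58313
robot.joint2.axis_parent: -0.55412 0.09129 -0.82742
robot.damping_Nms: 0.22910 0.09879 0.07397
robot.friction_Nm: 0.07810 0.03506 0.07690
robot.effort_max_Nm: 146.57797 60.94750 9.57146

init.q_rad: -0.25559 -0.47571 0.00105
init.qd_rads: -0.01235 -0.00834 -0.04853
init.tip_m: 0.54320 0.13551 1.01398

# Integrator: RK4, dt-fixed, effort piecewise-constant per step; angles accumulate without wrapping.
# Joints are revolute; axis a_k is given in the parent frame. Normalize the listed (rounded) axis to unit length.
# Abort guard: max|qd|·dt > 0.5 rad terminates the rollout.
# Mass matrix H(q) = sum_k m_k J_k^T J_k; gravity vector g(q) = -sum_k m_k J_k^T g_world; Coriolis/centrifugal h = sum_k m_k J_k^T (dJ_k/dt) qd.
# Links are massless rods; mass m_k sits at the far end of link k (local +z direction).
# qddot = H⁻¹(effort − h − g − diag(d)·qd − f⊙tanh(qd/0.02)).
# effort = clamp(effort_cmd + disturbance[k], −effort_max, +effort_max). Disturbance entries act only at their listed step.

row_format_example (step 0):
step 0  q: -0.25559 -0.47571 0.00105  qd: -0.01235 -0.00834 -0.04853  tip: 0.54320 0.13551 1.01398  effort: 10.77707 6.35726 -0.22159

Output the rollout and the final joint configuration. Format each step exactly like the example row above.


step 1  q: -0.25586 -0.47572 0.00074  qd: -0.01067 -0.00126 -0.01198  tip: 0.54348 0.13545 1.01384  effort: 10.65589 6.31861 -0.23353
step 2  q: -0.25606 -0.47568 0.00078  qd: -0.00690 -0.00201 -0.00729  tip: 0.54368 0.13545 1.01374  effort: 10.56282 6.28877 -0.23723
step 3  q: -0.25619 -0.47567 0.00087  qd: -0.00416 -0.00241 -0.00506  tip: 0.54380 0.13546 1.01367  effort: 10.49246 6.26489 -0.23943
step 4  q: -0.25628 -0.47566 0.00095  qd: -0.00211 -0.00274 -0.00500  tip: 0.54388 0.13547 1.01362  effort: 10.43943 6.24585 -0.24042
step 5  q: -0.25633 -0.47566 0.00105  qd: -0.00075 -0.00262 -0.00453  tip: 0.54393 0.13549 1.01359  effort: 10.39937 6.23078 -0.24116
step 6  q: -0.25636 -0.47566 0.00115  qd: 0.00022 -0.00247 -0.00455  tip: 0.54396 0.13551 1.01358  effort: 10.36904 6.21894 -0.24155
step 7  q: -0.25637 -0.47565 0.00124  qd: 0.00086 -0.00222 -0.00438  tip: 0.54396 0.13553 1.01357  effort: 10.34598 6.20969 -0.24188
step 8  q: -0.25637 -0.47563 0.00134  qd: 0.00132 -0.00203 -0.00444  tip: 0.54395 0.13554 1.01358  effort: 10.32841 6.20249 -0.24209
step 9  q: -0.25637 -0.47562 0.00144  qd: 0.00162 -0.00184 -0.00438  tip: 0.54394 0.13556 1.01358  effort: 10.31495 6.19689 -0.24232
step 10  q: -0.25636 -0.47560 0.00154  qd: 0.00182 -0.00170 -0.00444  tip: 0.54391 0.13557 1.01359  effort: 10.30462 6.19255 -0.24250
step 11  q: -0.25634 -0.47557 0.00164  qd: 0.00194 -0.00159 -0.00443  tip: 0.54389 0.13558 1.01361  effort: 6.92902 2.28303 1.27357
step 12  q: -0.25658 -0.47578 0.00960  qd: -0.02332 -0.02491 0.77641  tip: 0.54394 0.13727 1.01325  effort: 11.21793 7.26754 -0.65163
step 13  q: -0.25685 -0.47651 0.02179  qd: -0.00442 -0.04569 0.45078  tip: 0.54410 0.14001 1.01258  effort: 11.00257 7.01896 -0.55056
step 14  q: -0.25683 -0.47751 0.02850  qd: 0.00603 -0.05335 0.22562  tip: 0.54427 0.14173 1.01208  effort: 10.84527 6.82488 -0.47118
step 15  q: -0.25665 -0.47859 0.03143  qd: 0.01143 -0.05355 0.07083  tip: 0.54443 0.14270 1.01171  effort: 10.72821 6.67345 -0.40850
step 16  q: -0.25640 -0.47960 0.03188  qd: 0.01005 -0.04020 0.00169  tip: 0.54459 0.14315 1.01147  effort: 10.63806 6.55532 -0.36835
step 17  q: -0.25625 -0.48021 0.03178  qd: 0.00374 -0.01671 0.00220  tip: 0.54468 0.14334 1.01134  effort: 10.56320 6.46328 -0.35068
step 18  q: -0.25619 -0.48044 0.03161  qd: 0.00053 -0.00260 -0.00320  tip: 0.54472 0.14339 1.01129  effort: 10.49979 6.39449 -0.33687
step 19  q: -0.25619 -0.48042 0.03149  qd: -0.00146 0.00698 -0.00184  tip: 0.54472 0.14335 1.01130  effort: 10.44682 6.34587 -0.32956
step 20  q: -0.25621 -0.48027 0.03128  qd: -0.00202 0.01177 -0.00529  tip: 0.54469 0.14326 1.01135  effort: 10.40437 6.31019 -0.32331
step 21  q: -0.25625 -0.48002 0.03113  qd: -0.00254 0.01549 -0.00327  tip: 0.54463 0.14314 1.01142  effort: 10.37010 6.28418 -0.32046
step 22  q: -0.25628 -0.47973 0.03091  qd: -0.00249 0.01700 -0.00515  tip: 0.54455 0.14300 1.01151  effort: 10.34340 6.26403 -0.31727
step 23  q: -0.25632 -0.47940 0.03074  qd: -0.00266 0.01850 -0.00313  tip: 0.54446 0.14285 1.01161  effort: 10.32224 6.24881 -0.31595
step 24  q: -0.25636 -0.47907 0.03052  qd: -0.00235 0.01832 -0.00580  tip: 0.54437 0.14269 1.01172  effort: 10.30608 6.23659 -0.31359
step 25  q: -0.25640 -0.47872 0.03036  qd: -0.00244 0.01885 -0.00352  tip: 0.54427 0.14253 1.01183  effort: 10.29321 6.22741 -0.31312
step 26  q: -0.25643 -0.47839 0.03015  qd: -0.00224 0.01835 -0.00489  tip: 0.54417 0.14237 1.01194  effort: 10.28366 6.21975 -0.31163
step 27  q: -0.25646 -0.47805 0.02998  qd: -0.00233 0.01842 -0.00296  tip: 0.54407 0.14222 1.01205  effort: 10.27617 6.21383 -0.31132
step 28  q: -0.25649 -0.47773 0.02976  qd: -0.00202 0.01734 -0.00550  tip: 0.54398 0.14206 1.01215  effort: 10.27076 6.20867 -0.30973
step 29  q: -0.25652 -0.47740 0.02960  qd: -0.00216 0.01731 -0.00302  tip: 0.54388 0.14192 1.01225  effort: 10.26634 6.20489 -0.30984
step 30  q: -0.25655 -0.47711 0.02939  qd: -0.00195 0.01630 -0.00491  tip: 0.54379 0.14177 1.01235  effort: 10.26340 6.20126 -0.30854
step 31  q: -0.25658 -0.47681 0.02923  qd: -0.00212 0.01625 -0.00244  tip: 0.54371 0.14163 1.01245  effort: 10.26099 6.19858 -0.30868
step 32  q: -0.25660 -0.47654 0.02901  qd: -0.00181 0.01496 -0.00544  tip: 0.54363 0.14149 1.01254  effort: 10.25958 6.19578 -0.30712
step 33  q: -0.25663 -0.47626 0.02887  qd: -0.00197 0.01484 -0.00301  tip: 0.54355 0.14137 1.01262  effort: 10.25818 6.19394 -0.30739
step 34  q: -0.25665 -0.47601 0.02867  qd: -0.00188 0.01410 -0.00389  tip: 0.54347 0.14124 1.01271  effort: 10.25760 6.19181 -0.30648
step 35  q: -0.25668 -0.47576 0.02849  qd: -0.00202 0.01391 -0.00232  tip: 0.54340 0.14112 1.01279  effort: 10.25711 6.19013 -0.30637
step 36  q: -0.25670 -0.47554 0.02828  qd: -0.00179 0.01284 -0.00464  tip: 0.54334 0.14099 1.01286  effort: 10.25705 6.18828 -0.30506
step 37  q: -0.25673 -0.47531 0.02813  qd: -0.00201 0.01293 -0.00179  tip: 0.54328 0.14088 1.01293  effort: 10.25677 6.18712 -0.30543
step 38  q: -0.25675 -0.47511 0.02791  qd: -0.00170 0.01168 -0.00508  tip: 0.54322 0.14077 1.01300  effort: 10.25706 6.18541 -0.30384
step 39  q: -0.25678 -0.47489 0.02778  qd: -0.00186 0.01165 -0.00263  tip: 0.54316 0.14067 1.01306  effort: 10.25691 6.18455 -0.30420
step 40  q: -0.25680 -0.47470 0.02759  qd: -0.00183 0.01115 -0.00307  tip: 0.54311 0.14056 1.01313  effort: 10.25729 6.18317 -0.30346
step 41  q: -0.25682 -0.47452 0.02741  qd: -0.00192 0.01097 -0.00212  tip: 0.54307 0.14046 1.01318  effort: 10.25759 6.18202 -0.30317
step 42  q: -0.25684 -0.47435 0.02721  qd: -0.00178 0.01023 -0.00355  tip: 0.54302 0.14036 1.01324
final q (rad): -0.25684 -0.47435 0.02721


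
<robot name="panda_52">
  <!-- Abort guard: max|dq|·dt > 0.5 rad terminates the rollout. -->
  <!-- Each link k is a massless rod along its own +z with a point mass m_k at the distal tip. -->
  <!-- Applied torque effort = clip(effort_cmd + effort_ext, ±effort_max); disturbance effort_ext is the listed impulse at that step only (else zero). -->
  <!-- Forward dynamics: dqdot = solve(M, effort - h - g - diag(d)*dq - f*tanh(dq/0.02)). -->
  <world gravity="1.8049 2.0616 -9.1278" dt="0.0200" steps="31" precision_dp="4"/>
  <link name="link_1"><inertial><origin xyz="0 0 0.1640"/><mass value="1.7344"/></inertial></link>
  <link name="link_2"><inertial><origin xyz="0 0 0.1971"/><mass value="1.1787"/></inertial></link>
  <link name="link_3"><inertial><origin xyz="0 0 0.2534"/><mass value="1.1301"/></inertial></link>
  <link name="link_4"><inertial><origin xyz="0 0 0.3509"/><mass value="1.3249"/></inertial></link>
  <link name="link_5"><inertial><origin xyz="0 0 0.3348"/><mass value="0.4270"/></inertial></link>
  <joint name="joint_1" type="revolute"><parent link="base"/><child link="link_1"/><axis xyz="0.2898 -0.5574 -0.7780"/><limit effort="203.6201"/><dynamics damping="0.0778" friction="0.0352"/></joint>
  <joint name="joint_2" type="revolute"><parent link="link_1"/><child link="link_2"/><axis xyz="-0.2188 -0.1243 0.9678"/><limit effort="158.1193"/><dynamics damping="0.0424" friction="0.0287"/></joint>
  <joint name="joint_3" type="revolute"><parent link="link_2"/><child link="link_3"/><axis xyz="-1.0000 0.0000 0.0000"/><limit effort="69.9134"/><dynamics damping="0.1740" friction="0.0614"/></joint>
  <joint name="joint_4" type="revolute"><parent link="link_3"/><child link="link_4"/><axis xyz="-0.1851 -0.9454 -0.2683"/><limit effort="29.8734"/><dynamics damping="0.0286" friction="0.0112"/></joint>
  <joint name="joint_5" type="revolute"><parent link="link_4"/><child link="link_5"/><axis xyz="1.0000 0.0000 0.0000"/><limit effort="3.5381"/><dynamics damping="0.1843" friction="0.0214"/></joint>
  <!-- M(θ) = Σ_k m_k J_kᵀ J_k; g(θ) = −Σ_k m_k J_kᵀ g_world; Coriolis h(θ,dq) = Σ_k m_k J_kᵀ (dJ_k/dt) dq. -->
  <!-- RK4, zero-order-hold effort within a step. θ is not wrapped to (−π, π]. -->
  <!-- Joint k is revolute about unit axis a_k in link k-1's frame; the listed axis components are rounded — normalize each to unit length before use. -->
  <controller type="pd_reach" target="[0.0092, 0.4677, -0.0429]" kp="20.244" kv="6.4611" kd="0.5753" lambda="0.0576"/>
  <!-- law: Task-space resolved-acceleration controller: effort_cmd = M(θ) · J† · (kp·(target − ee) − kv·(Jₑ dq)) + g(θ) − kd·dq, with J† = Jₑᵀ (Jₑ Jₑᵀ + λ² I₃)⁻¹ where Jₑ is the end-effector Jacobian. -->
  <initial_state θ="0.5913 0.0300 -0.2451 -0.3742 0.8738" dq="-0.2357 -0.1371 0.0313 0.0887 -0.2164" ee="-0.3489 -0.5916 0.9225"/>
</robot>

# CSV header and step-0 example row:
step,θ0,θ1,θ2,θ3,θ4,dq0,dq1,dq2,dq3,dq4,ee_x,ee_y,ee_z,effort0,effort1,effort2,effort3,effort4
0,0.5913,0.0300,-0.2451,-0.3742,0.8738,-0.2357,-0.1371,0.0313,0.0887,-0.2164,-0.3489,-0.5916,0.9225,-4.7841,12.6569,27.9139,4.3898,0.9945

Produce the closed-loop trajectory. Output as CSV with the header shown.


step,θ0,θ1,θ2,θ3,θ4,dq0,dq1,dq2,dq3,dq4,ee_x,ee_y,ee_z,effort0,effort1,effort2,effort3,effort4
1,0.5917,0.0344,-0.2356,-0.3773,0.8959,0.2746,0.5372,0.9258,-0.4174,2.3603,-0.3450,-0.5873,0.9216,-4.8162,10.7435,23.8981,4.2069,-0.6886
2,0.6011,0.0481,-0.2097,-0.3906,0.9542,0.6685,0.7908,1.6802,-0.9285,3.4210,-0.3393,-0.5755,0.9165,-4.5202,8.9454,19.2151,3.7476,-1.2059
3,0.6171,0.0681,-0.1722,-0.4118,1.0266,0.9271,1.1456,2.1022,-1.2138,3.7798,-0.3325,-0.5572,0.9115,-3.9337,7.1433,14.8523,3.2197,-1.2459
4,0.6372,0.0947,-0.1281,-0.4376,1.1025,1.0881,1.4717,2.3396,-1.3938,3.7885,-0.3249,-0.5334,0.9077,-3.3770,5.5157,11.1178,2.7010,-1.0967
5,0.6599,0.1274,-0.0803,-0.4665,1.1770,1.1754,1.7503,2.4602,-1.5148,3.6439,-0.3168,-0.5055,0.9054,-2.9679,4.0789,8.0410,2.2232,-0.9015
6,0.6837,0.1649,-0.0308,-0.4976,1.2479,1.2068,1.9761,2.5091,-1.6029,3.4439,-0.3084,-0.4743,0.9040,-2.7299,2.8068,5.5368,1.7948,-0.7210
7,0.7077,0.2063,0.0193,-0.5302,1.3147,1.1948,2.1503,2.5165,-1.6718,3.2345,-0.2997,-0.4407,0.9032,-2.6385,1.6636,3.4937,1.4153,-0.5761
8,0.7311,0.2507,0.0694,-0.5642,1.3774,1.1483,2.2765,2.5034,-1.7285,3.0354,-0.2909,-0.4053,0.9022,-2.6510,0.6167,1.8084,1.0816,-0.4700
9,0.7533,0.2971,0.1192,-0.5992,1.4363,1.0734,2.3588,2.4844,-1.7760,2.8535,-0.2820,-0.3686,0.9008,-2.7213,-0.3581,0.3961,0.7904,-0.3983
10,0.7738,0.3447,0.1686,-0.6351,1.4917,0.9744,2.4016,2.4701,-1.8160,2.6896,-0.2731,-0.3310,0.8986,-2.8081,-1.2770,-0.8085,0.5382,-0.3546
11,0.7921,0.3928,0.2180,-0.6717,1.5440,0.8542,2.4089,2.4680,-1.8489,2.5416,-0.2640,-0.2929,0.8953,-2.8776,-2.1484,-1.8541,0.3218,-0.3316
12,0.8078,0.4407,0.2674,-0.7090,1.5934,0.7144,2.3839,2.4835,-1.8752,2.4066,-0.2550,-0.2546,0.8908,-2.9050,-2.9750,-2.7756,0.1375,-0.3230
13,0.8205,0.4878,0.3174,-0.7467,1.6402,0.5567,2.3293,2.5206,-1.8951,2.2811,-0.2458,-0.2162,0.8852,-2.8744,-3.7554,-3.5976,-0.0192,-0.3234
14,0.8299,0.5335,0.3684,-0.7847,1.6846,0.3824,2.2472,2.5824,-1.9088,2.1618,-0.2367,-0.1780,0.8782,-2.7774,-4.4849,-4.3365,-0.1533,-0.3279
15,0.8357,0.5773,0.4209,-0.8229,1.7266,0.1929,2.1390,2.6708,-1.9158,2.0454,-0.2274,-0.1401,0.8699,-2.6122,-5.1570,-5.0029,-0.2711,-0.3327
16,0.8376,0.6187,0.4755,-0.8613,1.7663,-0.0084,2.0058,2.7875,-1.9158,1.9281,-0.2182,-0.1027,0.8604,-2.3840,-5.7647,-5.6029,-0.3803,-0.3344
17,0.8354,0.6573,0.5326,-0.8995,1.8036,-0.2131,1.8484,2.9343,-1.9097,1.8033,-0.2090,-0.0660,0.8496,-2.1086,-6.3015,-6.1372,-0.4914,-0.3285
18,0.8291,0.6925,0.5930,-0.9376,1.8384,-0.4233,1.6703,3.1073,-1.8905,1.6770,-0.1999,-0.0299,0.8377,-1.7848,-6.7643,-6.6105,-0.6108,-0.3183
19,0.8186,0.7239,0.6571,-0.9751,1.8706,-0.6330,1.4739,3.3041,-1.8550,1.5467,-0.1909,0.0053,0.8247,-1.4237,-7.1520,-7.0242,-0.7483,-0.3023
20,0.8040,0.7513,0.7253,-1.0118,1.9001,-0.8352,1.2627,3.5203,-1.7998,1.4110,-0.1821,0.0397,0.8106,-1.0366,-7.4682,-7.3793,-0.9143,-0.2796
21,0.7855,0.7744,0.7979,-1.0471,1.9268,-1.0221,1.0413,3.7496,-1.7211,1.2701,-0.1736,0.0732,0.7954,-0.6318,-7.7235,-7.6771,-1.1184,-0.2506
22,0.7634,0.7930,0.8752,-1.0806,1.9507,-1.1857,0.8152,3.9840,-1.6160,1.1256,-0.1654,0.1058,0.7791,-0.2128,-7.9355,-7.9206,-1.3699,-0.2167
23,0.7384,0.8071,0.9572,-1.1117,1.9717,-1.3187,0.5901,4.2146,-1.4821,0.9799,-0.1575,0.1374,0.7617,0.2240,-8.1274,-8.1146,-1.6759,-0.1794
24,0.7111,0.8167,1.0437,-1.1399,1.9898,-1.4145,0.3706,4.4323,-1.3178,0.8364,-0.1500,0.1681,0.7432,0.6887,-8.3214,-8.2666,-2.0398,-0.1407
25,0.6823,0.8221,1.1343,-1.1645,2.0051,-1.4673,0.1604,4.6283,-1.1223,0.6990,-0.1428,0.1979,0.7235,1.1928,-8.5260,-8.3880,-2.4568,-0.1027
26,0.6530,0.8234,1.2285,-1.1849,2.0177,-1.4715,-0.0368,4.7932,-0.8962,0.5710,-0.1359,0.2266,0.7026,1.7374,-8.7188,-8.4940,-2.9081,-0.0670
27,0.6241,0.8210,1.3257,-1.2005,2.0278,-1.4225,-0.2140,4.9164,-0.6451,0.4542,-0.1293,0.2541,0.6803,2.2970,-8.8370,-8.5997,-3.3571,-0.0336
28,0.5967,0.8152,1.4248,-1.2109,2.0358,-1.3193,-0.3739,4.9917,-0.3610,0.3563,-0.1226,0.2805,0.6566,2.8170,-8.7926,-8.7238,-3.7708,-0.0064
29,0.5719,0.8065,1.5248,-1.2152,2.0420,-1.1645,-0.5099,5.0083,-0.0499,0.2779,-0.1159,0.3055,0.6316,3.2223,-8.5027,-8.8710,-4.1092,0.0158
30,0.5506,0.7954,1.6246,-1.2133,2.0468,-0.9700,-0.6116,4.9576,0.2691,0.2150,-0.1089,0.3289,0.6052,3.4460,-7.9353,-9.0292,-4.3427,0.0367
31,0.5334,0.7827,1.7226,-1.2050,2.0504,-0.7528,-0.6753,4.8390,0.5848,0.1644,-0.1016,0.3505,0.5777,,,,,


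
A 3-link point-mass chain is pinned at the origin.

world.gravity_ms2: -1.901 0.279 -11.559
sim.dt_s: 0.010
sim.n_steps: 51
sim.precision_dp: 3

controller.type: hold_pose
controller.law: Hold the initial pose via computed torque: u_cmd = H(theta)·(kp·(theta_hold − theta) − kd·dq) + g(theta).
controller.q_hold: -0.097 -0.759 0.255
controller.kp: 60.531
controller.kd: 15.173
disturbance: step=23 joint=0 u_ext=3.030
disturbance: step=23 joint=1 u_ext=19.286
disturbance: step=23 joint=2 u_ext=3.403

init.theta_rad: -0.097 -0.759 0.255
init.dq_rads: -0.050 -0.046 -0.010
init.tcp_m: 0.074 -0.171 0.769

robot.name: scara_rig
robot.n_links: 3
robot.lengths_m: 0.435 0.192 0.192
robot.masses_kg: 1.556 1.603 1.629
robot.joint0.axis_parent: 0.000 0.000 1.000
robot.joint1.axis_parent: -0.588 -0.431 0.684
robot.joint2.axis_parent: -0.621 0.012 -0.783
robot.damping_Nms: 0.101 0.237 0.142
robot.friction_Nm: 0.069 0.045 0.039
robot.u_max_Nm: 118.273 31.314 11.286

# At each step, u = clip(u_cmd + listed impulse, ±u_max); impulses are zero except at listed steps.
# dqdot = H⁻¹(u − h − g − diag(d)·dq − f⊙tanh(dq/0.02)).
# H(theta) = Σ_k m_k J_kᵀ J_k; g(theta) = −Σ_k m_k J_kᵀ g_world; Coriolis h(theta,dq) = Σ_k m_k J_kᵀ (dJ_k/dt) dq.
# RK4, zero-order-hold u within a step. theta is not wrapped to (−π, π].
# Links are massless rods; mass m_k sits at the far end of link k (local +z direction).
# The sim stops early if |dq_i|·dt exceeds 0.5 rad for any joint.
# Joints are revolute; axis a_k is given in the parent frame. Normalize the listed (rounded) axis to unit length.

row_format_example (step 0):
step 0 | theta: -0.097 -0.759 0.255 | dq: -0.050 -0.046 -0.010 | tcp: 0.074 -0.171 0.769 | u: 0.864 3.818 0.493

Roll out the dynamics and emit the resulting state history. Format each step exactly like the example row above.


step 1 | theta: -0.097 -0.759 0.255 | dq: -0.029 -0.036 -0.020 | tcp: 0.074 -0.172 0.769 | u: 0.845 3.796 0.483
step 2 | theta: -0.098 -0.760 0.255 | dq: -0.018 -0.030 -0.015 | tcp: 0.074 -0.172 0.769 | u: 0.829 3.776 0.474
step 3 | theta: -0.098 -0.760 0.254 | dq: -0.013 -0.024 -0.006 | tcp: 0.074 -0.172 0.769 | u: 0.817 3.758 0.466
step 4 | theta: -0.098 -0.760 0.254 | dq: -0.010 -0.018 -0.001 | tcp: 0.074 -0.172 0.769 | u: 0.810 3.743 0.462
step 5 | theta: -0.098 -0.760 0.254 | dq: -0.007 -0.013 -0.002 | tcp: 0.074 -0.172 0.769 | u: 0.805 3.731 0.458
step 6 | theta: -0.098 -0.760 0.254 | dq: -0.007 -0.010 0.003 | tcp: 0.074 -0.172 0.769 | u: 0.801 3.721 0.455
step 7 | theta: -0.098 -0.760 0.254 | dq: -0.005 -0.007 0.003 | tcp: 0.074 -0.172 0.769 | u: 0.797 3.714 0.453
step 8 | theta: -0.098 -0.761 0.254 | dq: -0.004 -0.004 0.005 | tcp: 0.074 -0.172 0.769 | u: 0.795 3.707 0.452
step 9 | theta: -0.098 -0.761 0.253 | dq: -0.004 -0.003 0.007 | tcp: 0.074 -0.172 0.769 | u: 0.793 3.703 0.450
step 10 | theta: -0.098 -0.761 0.253 | dq: -0.004 -0.002 0.009 | tcp: 0.074 -0.172 0.769 | u: 0.791 3.699 0.449
step 11 | theta: -0.098 -0.761 0.253 | dq: -0.004 -0.001 0.011 | tcp: 0.074 -0.172 0.769 | u: 0.789 3.695 0.448
step 12 | theta: -0.097 -0.760 0.253 | dq: -0.004 -0.000 0.013 | tcp: 0.074 -0.172 0.769 | u: 0.788 3.693 0.447
step 13 | theta: -0.097 -0.760 0.253 | dq: -0.004 0.000 0.015 | tcp: 0.074 -0.172 0.769 | u: 0.787 3.690 0.447
step 14 | theta: -0.097 -0.760 0.253 | dq: -0.005 0.000 0.017 | tcp: 0.074 -0.172 0.769 | u: 0.786 3.688 0.446
step 15 | theta: -0.097 -0.760 0.253 | dq: -0.005 0.000 0.018 | tcp: 0.074 -0.172 0.769 | u: 0.785 3.687 0.446
step 16 | theta: -0.097 -0.760 0.253 | dq: -0.005 0.001 0.019 | tcp: 0.074 -0.172 0.769 | u: 0.785 3.685 0.445
step 17 | theta: -0.097 -0.760 0.253 | dq: -0.005 0.001 0.020 | tcp: 0.074 -0.172 0.769 | u: 0.784 3.684 0.445
step 18 | theta: -0.097 -0.760 0.253 | dq: -0.005 0.001 0.020 | tcp: 0.074 -0.172 0.769 | u: 0.784 3.683 0.445
step 19 | theta: -0.097 -0.760 0.253 | dq: -0.005 0.001 0.021 | tcp: 0.074 -0.172 0.769 | u: 0.783 3.682 0.444
step 20 | theta: -0.097 -0.760 0.253 | dq: -0.005 0.001 0.021 | tcp: 0.074 -0.172 0.769 | u: 0.783 3.681 0.444
step 21 | theta: -0.097 -0.760 0.253 | dq: -0.005 0.001 0.021 | tcp: 0.074 -0.172 0.769 | u: 0.783 3.681 0.444
step 22 | theta: -0.097 -0.760 0.253 | dq: -0.005 0.001 0.021 | tcp: 0.074 -0.172 0.769 | u: 0.782 3.680 0.444
step 23 | theta: -0.097 -0.760 0.253 | dq: -0.006 0.001 0.021 | tcp: 0.074 -0.172 0.769 | u: 3.812 22.965 3.847
step 24 | theta: -0.097 -0.754 0.251 | dq: -0.029 1.176 -0.240 | tcp: 0.074 -0.170 0.770 | u: 0.305 0.687 -0.093
step 25 | theta: -0.097 -0.744 0.250 | dq: -0.049 0.957 -0.073 | tcp: 0.073 -0.168 0.771 | u: 0.336 1.010 -0.049
step 26 | theta: -0.098 -0.735 0.250 | dq: -0.035 0.779 -0.013 | tcp: 0.073 -0.166 0.772 | u: 0.364 1.298 -0.004
step 27 | theta: -0.098 -0.728 0.250 | dq: -0.010 0.631 -0.004 | tcp: 0.073 -0.164 0.773 | u: 0.393 1.554 0.042
step 28 | theta: -0.098 -0.722 0.250 | dq: -0.001 0.503 0.012 | tcp: 0.073 -0.162 0.774 | u: 0.426 1.782 0.085
step 29 | theta: -0.098 -0.718 0.250 | dq: -0.003 0.393 0.032 | tcp: 0.073 -0.161 0.775 | u: 0.461 1.985 0.125
step 30 | theta: -0.098 -0.714 0.250 | dq: -0.001 0.300 0.037 | tcp: 0.073 -0.160 0.775 | u: 0.492 2.166 0.162
step 31 | theta: -0.098 -0.712 0.250 | dq: 0.001 0.221 0.036 | tcp: 0.073 -0.160 0.775 | u: 0.521 2.328 0.196
step 32 | theta: -0.098 -0.710 0.250 | dq: 0.001 0.154 0.034 | tcp: 0.073 -0.159 0.776 | u: 0.548 2.472 0.227
step 33 | theta: -0.098 -0.708 0.251 | dq: 0.001 0.096 0.032 | tcp: 0.073 -0.159 0.776 | u: 0.572 2.601 0.254
step 34 | theta: -0.098 -0.708 0.251 | dq: 0.001 0.048 0.030 | tcp: 0.073 -0.158 0.776 | u: 0.594 2.716 0.278
step 35 | theta: -0.098 -0.707 0.251 | dq: 0.001 0.007 0.028 | tcp: 0.073 -0.158 0.776 | u: 0.613 2.818 0.300
step 36 | theta: -0.097 -0.707 0.251 | dq: 0.002 -0.023 0.019 | tcp: 0.073 -0.158 0.776 | u: 0.631 2.901 0.319
step 37 | theta: -0.097 -0.708 0.251 | dq: 0.001 -0.047 0.012 | tcp: 0.073 -0.158 0.776 | u: 0.646 2.971 0.335
step 38 | theta: -0.097 -0.708 0.251 | dq: 0.001 -0.066 0.007 | tcp: 0.073 -0.159 0.776 | u: 0.660 3.033 0.349
step 39 | theta: -0.097 -0.709 0.250 | dq: 0.000 -0.082 0.002 | tcp: 0.073 -0.159 0.776 | u: 0.673 3.088 0.361
step 40 | theta: -0.097 -0.710 0.250 | dq: -0.002 -0.095 0.002 | tcp: 0.073 -0.159 0.776 | u: 0.684 3.138 0.372
step 41 | theta: -0.097 -0.711 0.250 | dq: -0.002 -0.105 -0.001 | tcp: 0.073 -0.159 0.775 | u: 0.693 3.182 0.382
step 42 | theta: -0.097 -0.712 0.250 | dq: -0.005 -0.114 0.003 | tcp: 0.073 -0.160 0.775 | u: 0.702 3.222 0.390
step 43 | theta: -0.097 -0.713 0.250 | dq: -0.002 -0.120 -0.003 | tcp: 0.073 -0.160 0.775 | u: 0.709 3.258 0.397
step 44 | theta: -0.097 -0.714 0.250 | dq: -0.006 -0.125 0.005 | tcp: 0.073 -0.160 0.775 | u: 0.716 3.290 0.403
step 45 | theta: -0.097 -0.716 0.250 | dq: -0.003 -0.128 -0.002 | tcp: 0.073 -0.161 0.775 | u: 0.721 3.319 0.409
step 46 | theta: -0.097 -0.717 0.249 | dq: -0.004 -0.130 -0.001 | tcp: 0.073 -0.161 0.775 | u: 0.726 3.344 0.414
step 47 | theta: -0.097 -0.718 0.249 | dq: -0.003 -0.130 -0.003 | tcp: 0.073 -0.161 0.774 | u: 0.731 3.367 0.419
step 48 | theta: -0.097 -0.719 0.249 | dq: -0.006 -0.131 0.004 | tcp: 0.073 -0.162 0.774 | u: 0.736 3.388 0.422
step 49 | theta: -0.097 -0.721 0.249 | dq: -0.003 -0.129 -0.003 | tcp: 0.073 -0.162 0.774 | u: 0.739 3.407 0.426
step 50 | theta: -0.097 -0.722 0.249 | dq: -0.005 -0.128 0.002 | tcp: 0.073 -0.162 0.774 | u: 0.743 3.424 0.429
step 51 | theta: -0.097 -0.723 0.249 | dq: -0.002 -0.126 -0.004 | tcp: 0.073 -0.163 0.774


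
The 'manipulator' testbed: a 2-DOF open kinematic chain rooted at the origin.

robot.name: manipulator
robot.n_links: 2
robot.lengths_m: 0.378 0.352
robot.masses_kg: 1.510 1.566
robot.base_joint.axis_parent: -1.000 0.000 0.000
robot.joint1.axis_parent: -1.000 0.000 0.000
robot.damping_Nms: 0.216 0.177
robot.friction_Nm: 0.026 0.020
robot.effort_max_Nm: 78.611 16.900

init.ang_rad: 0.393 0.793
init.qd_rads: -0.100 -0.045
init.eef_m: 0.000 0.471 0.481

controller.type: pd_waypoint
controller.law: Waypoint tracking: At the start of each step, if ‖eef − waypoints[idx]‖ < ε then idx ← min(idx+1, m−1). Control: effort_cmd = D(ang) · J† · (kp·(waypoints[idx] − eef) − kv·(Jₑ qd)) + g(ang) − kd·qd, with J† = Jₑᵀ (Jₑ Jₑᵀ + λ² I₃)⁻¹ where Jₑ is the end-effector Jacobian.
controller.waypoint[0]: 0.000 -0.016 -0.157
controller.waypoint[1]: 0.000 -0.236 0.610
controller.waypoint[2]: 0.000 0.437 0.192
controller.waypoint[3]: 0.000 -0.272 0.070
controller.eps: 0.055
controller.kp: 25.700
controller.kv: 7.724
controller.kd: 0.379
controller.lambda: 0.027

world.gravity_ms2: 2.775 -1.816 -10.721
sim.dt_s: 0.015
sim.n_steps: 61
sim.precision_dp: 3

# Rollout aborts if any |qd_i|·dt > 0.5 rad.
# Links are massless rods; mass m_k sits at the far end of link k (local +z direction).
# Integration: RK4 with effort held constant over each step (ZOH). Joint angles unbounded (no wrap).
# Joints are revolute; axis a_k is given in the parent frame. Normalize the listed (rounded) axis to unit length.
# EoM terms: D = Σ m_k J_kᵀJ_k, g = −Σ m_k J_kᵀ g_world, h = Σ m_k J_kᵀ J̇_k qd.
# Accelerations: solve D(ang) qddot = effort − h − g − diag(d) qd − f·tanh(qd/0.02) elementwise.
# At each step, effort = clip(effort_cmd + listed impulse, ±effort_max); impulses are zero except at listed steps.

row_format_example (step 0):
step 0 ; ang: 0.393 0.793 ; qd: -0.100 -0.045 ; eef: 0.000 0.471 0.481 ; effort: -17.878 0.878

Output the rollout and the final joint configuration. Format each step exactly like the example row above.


step 1 ; ang: 0.385 0.808 ; qd: -1.003 1.980 ; eef: 0.000 0.469 0.480 ; effort: -16.137 -0.505
step 2 ; ang: 0.365 0.848 ; qd: -1.660 3.412 ; eef: 0.000 0.464 0.476 ; effort: -14.138 -1.437
step 3 ; ang: 0.336 0.907 ; qd: -2.105 4.358 ; eef: 0.000 0.458 0.470 ; effort: -12.127 -2.065
step 4 ; ang: 0.303 0.977 ; qd: -2.387 4.939 ; eef: 0.000 0.450 0.462 ; effort: -10.261 -2.502
step 5 ; ang: 0.266 1.053 ; qd: -2.550 5.266 ; eef: 0.000 0.440 0.453 ; effort: -8.608 -2.830
step 6 ; ang: 0.227 1.133 ; qd: -2.629 5.422 ; eef: 0.000 0.429 0.442 ; effort: -7.180 -3.100
step 7 ; ang: 0.187 1.215 ; qd: -2.651 5.467 ; eef: 0.000 0.417 0.430 ; effort: -5.960 -3.342
step 8 ; ang: 0.148 1.297 ; qd: -2.632 5.440 ; eef: 0.000 0.405 0.418 ; effort: -4.920 -3.574
step 9 ; ang: 0.108 1.378 ; qd: -2.585 5.370 ; eef: 0.000 0.392 0.406 ; effort: -4.030 -3.801
step 10 ; ang: 0.070 1.458 ; qd: -2.518 5.271 ; eef: 0.000 0.378 0.392 ; effort: -3.265 -4.028
step 11 ; ang: 0.033 1.536 ; qd: -2.436 5.155 ; eef: 0.000 0.364 0.379 ; effort: -2.603 -4.253
step 12 ; ang: -0.003 1.612 ; qd: -2.344 5.029 ; eef: 0.000 0.351 0.364 ; effort: -2.023 -4.474
step 13 ; ang: -0.037 1.686 ; qd: -2.243 4.898 ; eef: 0.000 0.337 0.350 ; effort: -1.512 -4.689
step 14 ; ang: -0.070 1.759 ; qd: -2.135 4.763 ; eef: 0.000 0.323 0.336 ; effort: -1.056 -4.896
step 15 ; ang: -0.101 1.829 ; qd: -2.022 4.628 ; eef: 0.000 0.309 0.321 ; effort: -0.645 -5.092
step 16 ; ang: -0.131 1.898 ; qd: -1.904 4.493 ; eef: 0.000 0.296 0.306 ; effort: -0.272 -5.275
step 17 ; ang: -0.158 1.964 ; qd: -1.782 4.358 ; eef: 0.000 0.283 0.291 ; effort: 0.071 -5.443
step 18 ; ang: -0.184 2.028 ; qd: -1.655 4.225 ; eef: 0.000 0.270 0.277 ; effort: 0.388 -5.594
step 19 ; ang: -0.208 2.091 ; qd: -1.525 4.093 ; eef: 0.000 0.257 0.262 ; effort: 0.685 -5.727
step 20 ; ang: -0.230 2.151 ; qd: -1.391 3.963 ; eef: 0.000 0.245 0.247 ; effort: 0.965 -5.841
step 21 ; ang: -0.249 2.210 ; qd: -1.254 3.835 ; eef: 0.000 0.232 0.233 ; effort: 1.233 -5.936
step 22 ; ang: -0.267 2.266 ; qd: -1.114 3.708 ; eef: 0.000 0.220 0.218 ; effort: 1.490 -6.010
step 23 ; ang: -0.283 2.321 ; qd: -0.969 3.582 ; eef: 0.000 0.209 0.204 ; effort: 1.741 -6.063
step 24 ; ang: -0.296 2.374 ; qd: -0.821 3.458 ; eef: 0.000 0.197 0.191 ; effort: 1.987 -6.095
step 25 ; ang: -0.307 2.424 ; qd: -0.669 3.335 ; eef: 0.000 0.186 0.177 ; effort: 2.231 -6.106
step 26 ; ang: -0.316 2.474 ; qd: -0.513 3.213 ; eef: 0.000 0.176 0.164 ; effort: 2.476 -6.095
step 27 ; ang: -0.323 2.521 ; qd: -0.353 3.092 ; eef: 0.000 0.165 0.152 ; effort: 2.725 -6.064
step 28 ; ang: -0.327 2.566 ; qd: -0.186 2.971 ; eef: 0.000 0.155 0.140 ; effort: 2.981 -6.011
step 29 ; ang: -0.328 2.610 ; qd: -0.014 2.852 ; eef: 0.000 0.145 0.128 ; effort: 3.247 -5.938
step 30 ; ang: -0.327 2.652 ; qd: 0.164 2.733 ; eef: 0.000 0.135 0.117 ; effort: 3.532 -5.844
step 31 ; ang: -0.323 2.692 ; qd: 0.350 2.615 ; eef: 0.000 0.126 0.106 ; effort: 3.836 -5.728
step 32 ; ang: -0.317 2.730 ; qd: 0.547 2.498 ; eef: 0.000 0.116 0.096 ; effort: 4.162 -5.592
step 33 ; ang: -0.307 2.767 ; qd: 0.758 2.381 ; eef: 0.000 0.108 0.087 ; effort: 4.515 -5.435
step 34 ; ang: -0.294 2.802 ; qd: 0.985 2.265 ; eef: 0.000 0.099 0.078 ; effort: 4.904 -5.256
step 35 ; ang: -0.277 2.835 ; qd: 1.231 2.150 ; eef: 0.000 0.091 0.070 ; effort: 5.335 -5.054
step 36 ; ang: -0.257 2.866 ; qd: 1.502 2.036 ; eef: 0.000 0.083 0.062 ; effort: 5.819 -4.828
step 37 ; ang: -0.232 2.896 ; qd: 1.801 1.922 ; eef: 0.000 0.075 0.055 ; effort: 6.364 -4.577
step 38 ; ang: -0.202 2.924 ; qd: 2.135 1.810 ; eef: 0.000 0.068 0.049 ; effort: 6.981 -4.297
step 39 ; ang: -0.167 2.950 ; qd: 2.511 1.699 ; eef: 0.000 0.061 0.043 ; effort: 7.677 -3.988
step 40 ; ang: -0.127 2.975 ; qd: 2.936 1.590 ; eef: 0.000 0.054 0.038 ; effort: 8.451 -3.644
step 41 ; ang: -0.079 2.998 ; qd: 3.419 1.481 ; eef: 0.000 0.048 0.033 ; effort: 9.288 -3.262
step 42 ; ang: -0.024 3.020 ; qd: 3.965 1.374 ; eef: 0.000 0.042 0.030 ; effort: 10.140 -2.838
step 43 ; ang: 0.041 3.040 ; qd: 4.580 1.268 ; eef: 0.000 0.037 0.026 ; effort: 10.903 -2.367
step 44 ; ang: 0.114 3.058 ; qd: 5.261 1.162 ; eef: 0.000 0.032 0.024 ; effort: 11.385 -1.845
step 45 ; ang: 0.199 3.075 ; qd: 5.993 1.057 ; eef: 0.000 0.028 0.022 ; effort: 11.289 -1.269
step 46 ; ang: 0.294 3.090 ; qd: 6.740 0.950 ; eef: 0.000 0.025 0.020 ; effort: 10.248 -0.643
step 47 ; ang: 0.401 3.103 ; qd: 7.442 0.840 ; eef: 0.000 0.023 0.019 ; effort: 7.989 0.025
step 48 ; ang: 0.516 3.115 ; qd: 8.019 0.723 ; eef: 0.000 0.021 0.018 ; effort: 4.570 0.721
step 49 ; ang: 0.640 3.125 ; qd: 8.397 0.597 ; eef: 0.000 0.020 0.017 ; effort: 0.522 1.420
step 50 ; ang: 0.766 3.133 ; qd: 8.537 0.463 ; eef: 0.000 0.020 0.017 ; effort: -3.351 2.098
step 51 ; ang: 0.894 3.139 ; qd: 8.452 0.322 ; eef: 0.000 0.021 0.016 ; effort: -6.381 2.731
step 52 ; ang: 1.019 3.143 ; qd: 8.202 0.181 ; eef: 0.000 0.022 0.014 ; effort: -8.282 3.304
step 53 ; ang: 1.139 3.144 ; qd: 7.861 0.044 ; eef: 0.000 0.023 0.012 ; effort: -9.128 3.810
step 54 ; ang: 1.254 3.144 ; qd: 7.498 -0.083 ; eef: 0.000 0.024 0.009 ; effort: -9.195 4.245
step 55 ; ang: 1.364 3.142 ; qd: 7.161 -0.196 ; eef: 0.000 0.025 0.005 ; effort: -8.824 4.614
step 56 ; ang: 1.469 3.138 ; qd: 6.873 -0.296 ; eef: 0.000 0.026 0.001 ; effort: -8.350 4.924
step 57 ; ang: 1.571 3.133 ; qd: 6.636 -0.382 ; eef: 0.000 0.026 -0.003 ; effort: -8.074 5.181
step 58 ; ang: 1.669 3.127 ; qd: 6.430 -0.457 ; eef: 0.000 0.025 -0.008 ; effort: -8.232 5.389
step 59 ; ang: 1.764 3.120 ; qd: 6.218 -0.522 ; eef: 0.000 0.024 -0.013 ; effort: -8.937 5.552
step 60 ; ang: 1.855 3.111 ; qd: 5.959 -0.581 ; eef: 0.000 0.022 -0.018 ; effort: -10.136 5.674
step 61 ; ang: 1.942 3.102 ; qd: 5.615 -0.636 ; eef: 0.000 0.019 -0.022
final ang (rad): 1.942 3.102


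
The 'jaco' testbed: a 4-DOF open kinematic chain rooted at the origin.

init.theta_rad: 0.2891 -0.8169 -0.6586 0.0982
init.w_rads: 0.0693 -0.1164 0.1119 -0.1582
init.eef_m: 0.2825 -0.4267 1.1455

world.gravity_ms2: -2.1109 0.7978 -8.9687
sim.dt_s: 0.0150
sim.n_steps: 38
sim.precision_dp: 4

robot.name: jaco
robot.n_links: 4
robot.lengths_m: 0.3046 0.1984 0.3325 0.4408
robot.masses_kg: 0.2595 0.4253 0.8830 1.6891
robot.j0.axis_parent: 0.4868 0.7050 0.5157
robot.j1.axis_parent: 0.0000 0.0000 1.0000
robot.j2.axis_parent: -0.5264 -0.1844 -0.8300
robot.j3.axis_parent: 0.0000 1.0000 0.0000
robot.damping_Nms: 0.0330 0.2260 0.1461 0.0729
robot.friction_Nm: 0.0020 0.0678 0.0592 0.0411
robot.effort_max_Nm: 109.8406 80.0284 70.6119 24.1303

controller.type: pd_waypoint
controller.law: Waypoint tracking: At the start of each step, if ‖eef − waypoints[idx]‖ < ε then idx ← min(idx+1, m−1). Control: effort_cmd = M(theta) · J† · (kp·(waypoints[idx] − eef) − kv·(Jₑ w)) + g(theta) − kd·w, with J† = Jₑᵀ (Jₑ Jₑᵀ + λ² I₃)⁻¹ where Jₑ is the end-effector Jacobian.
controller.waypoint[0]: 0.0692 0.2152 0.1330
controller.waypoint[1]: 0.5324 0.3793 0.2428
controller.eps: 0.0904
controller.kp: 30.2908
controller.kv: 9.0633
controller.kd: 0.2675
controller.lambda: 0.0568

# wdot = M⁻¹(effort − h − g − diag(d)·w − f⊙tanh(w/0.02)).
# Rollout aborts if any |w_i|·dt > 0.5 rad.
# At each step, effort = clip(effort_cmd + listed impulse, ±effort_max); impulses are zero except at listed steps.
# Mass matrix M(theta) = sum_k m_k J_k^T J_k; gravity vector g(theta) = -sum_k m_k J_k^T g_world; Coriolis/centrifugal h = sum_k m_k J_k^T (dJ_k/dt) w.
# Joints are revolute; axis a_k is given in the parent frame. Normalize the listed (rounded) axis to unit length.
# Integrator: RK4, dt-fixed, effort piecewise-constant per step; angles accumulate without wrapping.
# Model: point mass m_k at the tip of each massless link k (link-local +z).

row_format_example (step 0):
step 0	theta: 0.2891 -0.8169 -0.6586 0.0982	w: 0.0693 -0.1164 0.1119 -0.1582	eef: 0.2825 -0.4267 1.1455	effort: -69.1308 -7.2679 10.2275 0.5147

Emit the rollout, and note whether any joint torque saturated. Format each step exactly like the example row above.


step 1	theta: 0.2754 -0.8110 -0.6711 0.1242	w: -1.7974 0.3156 -1.6595 3.7666	eef: 0.2817 -0.4254 1.1444	effort: -63.8938 -6.7872 9.8521 -0.1675
step 2	theta: 0.2374 -0.8092 -0.7080 0.2062	w: -3.1979 -0.4197 -3.2033 7.1738	eef: 0.2799 -0.4211 1.1397	effort: -51.2910 -4.8654 8.2483 0.1350
step 3	theta: 0.1823 -0.8203 -0.7673 0.3300	w: -4.0403 -1.4063 -4.5291 9.3405	eef: 0.2760 -0.4124 1.1298	effort: -32.4823 -1.9634 5.8391 0.9686
step 4	theta: 0.1203 -0.8503 -0.8386 0.4779	w: -4.1616 -2.6672 -4.7923 10.3639	eef: 0.2693 -0.3986 1.1142	effort: -16.4553 0.6778 3.6631 1.5929
step 5	theta: 0.0596 -0.8959 -0.9072 0.6347	w: -3.9154 -3.3779 -4.2104 10.5292	eef: 0.2601 -0.3804 1.0938	effort: -5.5529 2.4117 2.1206 1.7524
step 6	theta: 0.0034 -0.9477 -0.9634 0.7904	w: -3.5851 -3.4736 -3.2071 10.2392	eef: 0.2491 -0.3589 1.0699	effort: 1.5117 3.3509 1.0969 1.4687
step 7	theta: -0.0481 -0.9976 -1.0036 0.9401	w: -3.2997 -3.1314 -2.1385 9.7375	eef: 0.2369 -0.3353 1.0436	effort: 6.1701 3.7494 0.4137 0.8484
step 8	theta: -0.0958 -1.0404 -1.0286 1.0817	w: -3.0830 -2.5620 -1.1914 9.1626	eef: 0.2241 -0.3103 1.0154	effort: 9.3372 3.8177 -0.0528 -0.0075
step 9	theta: -0.1408 -1.0741 -1.0408 1.2147	w: -2.9175 -1.9240 -0.4333 8.5889	eef: 0.2112 -0.2846 0.9859	effort: 11.5491 3.6978 -0.3771 -1.0171
step 10	theta: -0.1834 -1.0983 -1.0430 1.3393	w: -2.7791 -1.3184 0.1168 8.0520	eef: 0.1983 -0.2585 0.9553	effort: 13.1296 3.4786 -0.6002 -2.1149
step 11	theta: -0.2241 -1.1143 -1.0388 1.4563	w: -2.6476 -0.8161 0.4415 7.5686	eef: 0.1857 -0.2324 0.9240	effort: 14.2891 3.2178 -0.7378 -3.2495
step 12	theta: -0.2628 -1.1234 -1.0307 1.5665	w: -2.5103 -0.4054 0.6447 7.1362	eef: 0.1735 -0.2065 0.8922	effort: 15.1251 2.9341 -0.8246 -4.3780
step 13	theta: -0.2993 -1.1270 -1.0202 1.6705	w: -2.3628 -0.0811 0.7534 6.7498	eef: 0.1616 -0.1810 0.8600	effort: 15.7271 2.6438 -0.8719 -5.4674
step 14	theta: -0.3336 -1.1264 -1.0088 1.7691	w: -2.2021 0.1430 0.7606 6.4085	eef: 0.1502 -0.1561 0.8278	effort: 16.1720 2.3794 -0.8890 -6.4946
step 15	theta: -0.3653 -1.1230 -0.9977 1.8628	w: -2.0294 0.3066 0.7246 6.1011	eef: 0.1393 -0.1318 0.7958	effort: 16.4928 2.1259 -0.8850 -7.4409
step 16	theta: -0.3944 -1.1175 -0.9873 1.9521	w: -1.8466 0.4324 0.6699 5.8208	eef: 0.1288 -0.1084 0.7640	effort: 16.7251 1.8815 -0.8657 -8.2939
step 17	theta: -0.4206 -1.1102 -0.9777 2.0374	w: -1.6551 0.5337 0.6068 5.5631	eef: 0.1187 -0.0857 0.7327	effort: 16.9019 1.6507 -0.8360 -9.0463
step 18	theta: -0.4440 -1.1016 -0.9691 2.1190	w: -1.4558 0.6212 0.5415 5.3242	eef: 0.1090 -0.0640 0.7020	effort: 17.0522 1.4371 -0.8007 -9.6946
step 19	theta: -0.4643 -1.0917 -0.9615 2.1972	w: -1.2497 0.7033 0.4775 5.1014	eef: 0.0997 -0.0431 0.6721	effort: 17.2027 1.2447 -0.7642 -10.2382
step 20	theta: -0.4814 -1.0806 -0.9549 2.2721	w: -1.0374 0.7867 0.4157 4.8920	eef: 0.0907 -0.0231 0.6431	effort: 17.3801 1.0773 -0.7306 -10.6784
step 21	theta: -0.4954 -1.0681 -0.9491 2.3439	w: -0.8192 0.8764 0.3548 4.6939	eef: 0.0819 -0.0040 0.6151	effort: 17.6132 0.9394 -0.7048 -11.0183
step 22	theta: -0.5060 -1.0543 -0.9443 2.4129	w: -0.5952 0.9764 0.2923 4.5052	eef: 0.0733 0.0141 0.5883	effort: 17.9362 0.8363 -0.6922 -11.2620
step 23	theta: -0.5132 -1.0389 -0.9405 2.4791	w: -0.3650 1.0904 0.2239 4.3240	eef: 0.0648 0.0313 0.5627	effort: 18.3928 0.7748 -0.6998 -11.4142
step 24	theta: -0.5169 -1.0216 -0.9377 2.5427	w: -0.1280 1.2218 0.1435 4.1488	eef: 0.0563 0.0476 0.5385	effort: 19.0432 0.7642 -0.7375 -11.4804
step 25	theta: -0.5169 -1.0022 -0.9363 2.6036	w: 0.1174 1.3746 0.0433 3.9779	eef: 0.0478 0.0629 0.5159	effort: 19.9752 0.8185 -0.8196 -11.4665
step 26	theta: -0.5132 -0.9802 -0.9365 2.6621	w: 0.3723 1.5814 -0.0571 3.8066	eef: 0.0391 0.0772 0.4949	effort: 21.3024 0.9502 -0.9776 -11.3775
step 27	theta: -0.5056 -0.9548 -0.9384 2.7179	w: 0.6432 1.8255 -0.1974 3.6373	eef: 0.0303 0.0904 0.4755	effort: 23.2504 1.2008 -1.2420 -11.2208
step 28	theta: -0.4937 -0.9255 -0.9430 2.7713	w: 0.9392 2.0971 -0.4195 3.4720	eef: 0.0212 0.1025 0.4581	effort: 26.1700 1.6308 -1.6657 -11.0037
step 29	theta: -0.4771 -0.8917 -0.9517 2.8222	w: 1.2732 2.4167 -0.7525 3.3098	eef: 0.0119 0.1134 0.4427	effort: 30.5111 2.3143 -2.3323 -10.7325
step 30	theta: -0.4550 -0.8527 -0.9666 2.8708	w: 1.6632 2.8113 -1.2477 3.1479	eef: 0.0023 0.1228 0.4294	effort: 36.2301 3.2540 -3.2524 -10.4101
step 31	theta: -0.4265 -0.8069 -0.9906 2.9168	w: 2.1188 3.3075 -1.9823 2.9713	eef: -0.0077 0.1305 0.4186	effort: 38.3935 3.6780 -3.6155 -10.0207
step 32	theta: -0.3914 -0.7532 -1.0274 2.9596	w: 2.5461 3.8412 -2.9725 2.7148	eef: -0.0180 0.1360 0.4107	effort: 19.4095 0.7273 -0.3192 -9.5239
step 33	theta: -0.3531 -0.6943 -1.0780 2.9969	w: 2.5597 3.9603 -3.7874 2.2558	eef: -0.0286 0.1389 0.4060	effort: -10.7233 -4.0693 5.1168 -8.9988
step 34	theta: -0.3185 -0.6392 -1.1355 3.0265	w: 2.0722 3.3506 -3.8258 1.7104	eef: -0.0387 0.1392 0.4040	effort: -23.4804 -6.0193 7.4433 -8.5222
step 35	theta: -0.2921 -0.5953 -1.1882 3.0487	w: 1.4703 2.5161 -3.1323 1.2721	eef: -0.0475 0.1377 0.4035	effort: -25.3601 -6.1827 7.6013 -8.0431
step 36	theta: -0.2742 -0.5632 -1.2274 3.0652	w: 0.9243 1.7845 -2.0383 0.9530	eef: -0.0546 0.1354 0.4034	effort: -23.8093 -5.7852 6.9900 -7.5437
step 37	theta: -0.2639 -0.5411 -1.2494 3.0777	w: 0.4534 1.1808 -0.8489 0.7144	eef: -0.0601 0.1331 0.4031	effort: -21.3922 -5.2293 6.1804 -7.0423
step 38	theta: -0.2602 -0.5274 -1.2540 3.0870	w: 0.0408 0.6452 0.2312 0.5232	eef: -0.0642 0.1312 0.4022
any joint saturated: no


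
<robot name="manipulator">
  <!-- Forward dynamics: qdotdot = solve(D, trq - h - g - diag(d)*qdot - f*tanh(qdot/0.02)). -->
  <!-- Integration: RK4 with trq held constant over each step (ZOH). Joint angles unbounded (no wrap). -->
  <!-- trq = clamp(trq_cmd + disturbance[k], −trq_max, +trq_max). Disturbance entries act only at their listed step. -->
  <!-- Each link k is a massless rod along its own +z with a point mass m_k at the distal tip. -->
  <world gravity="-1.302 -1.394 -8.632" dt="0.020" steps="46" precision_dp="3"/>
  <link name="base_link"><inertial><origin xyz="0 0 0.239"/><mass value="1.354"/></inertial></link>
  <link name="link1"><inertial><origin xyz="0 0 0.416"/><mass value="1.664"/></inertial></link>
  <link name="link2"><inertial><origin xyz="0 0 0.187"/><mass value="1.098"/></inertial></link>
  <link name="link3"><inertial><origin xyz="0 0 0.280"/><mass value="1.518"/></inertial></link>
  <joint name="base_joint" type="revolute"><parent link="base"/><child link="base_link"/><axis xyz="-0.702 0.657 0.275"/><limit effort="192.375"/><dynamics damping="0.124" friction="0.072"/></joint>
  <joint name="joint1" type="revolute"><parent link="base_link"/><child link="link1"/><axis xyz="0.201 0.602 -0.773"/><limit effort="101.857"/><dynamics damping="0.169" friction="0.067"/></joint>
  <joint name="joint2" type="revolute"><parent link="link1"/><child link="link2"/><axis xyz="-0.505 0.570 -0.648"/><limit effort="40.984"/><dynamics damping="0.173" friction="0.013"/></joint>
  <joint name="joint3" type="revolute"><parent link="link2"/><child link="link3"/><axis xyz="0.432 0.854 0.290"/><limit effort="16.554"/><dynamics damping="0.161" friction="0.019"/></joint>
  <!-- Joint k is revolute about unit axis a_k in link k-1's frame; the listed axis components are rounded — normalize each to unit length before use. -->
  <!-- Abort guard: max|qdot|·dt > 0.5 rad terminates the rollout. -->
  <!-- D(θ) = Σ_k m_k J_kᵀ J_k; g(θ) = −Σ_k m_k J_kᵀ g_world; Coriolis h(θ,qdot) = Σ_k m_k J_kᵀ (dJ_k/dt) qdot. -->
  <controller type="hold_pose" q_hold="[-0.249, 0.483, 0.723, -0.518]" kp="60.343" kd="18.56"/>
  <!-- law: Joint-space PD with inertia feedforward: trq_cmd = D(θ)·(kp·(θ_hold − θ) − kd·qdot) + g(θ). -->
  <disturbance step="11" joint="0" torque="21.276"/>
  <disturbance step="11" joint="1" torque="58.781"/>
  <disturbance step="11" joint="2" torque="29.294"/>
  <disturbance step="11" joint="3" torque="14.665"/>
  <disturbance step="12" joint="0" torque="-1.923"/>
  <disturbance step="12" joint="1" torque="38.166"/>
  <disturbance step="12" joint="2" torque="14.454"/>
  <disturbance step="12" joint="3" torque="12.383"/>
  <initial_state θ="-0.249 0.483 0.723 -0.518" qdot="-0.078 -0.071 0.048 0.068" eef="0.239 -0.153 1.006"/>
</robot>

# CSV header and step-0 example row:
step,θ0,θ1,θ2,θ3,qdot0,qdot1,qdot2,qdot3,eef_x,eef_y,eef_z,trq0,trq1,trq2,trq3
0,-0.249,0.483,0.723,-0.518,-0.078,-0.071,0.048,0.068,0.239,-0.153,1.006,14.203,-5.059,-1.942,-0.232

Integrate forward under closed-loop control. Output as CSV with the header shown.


step,θ0,θ1,θ2,θ3,qdot0,qdot1,qdot2,qdot3,eef_x,eef_y,eef_z,trq0,trq1,trq2,trq3
1,-0.250,0.482,0.724,-0.517,-0.047,-0.032,0.012,0.022,0.238,-0.154,1.007,12.832,-5.313,-2.211,-0.173
2,-0.251,0.482,0.724,-0.517,-0.027,-0.012,-0.004,0.001,0.238,-0.154,1.007,11.878,-5.485,-2.402,-0.136
3,-0.251,0.481,0.724,-0.517,-0.014,-0.004,-0.007,-0.002,0.237,-0.155,1.007,11.220,-5.594,-2.537,-0.115
4,-0.252,0.481,0.723,-0.517,-0.005,-0.000,-0.005,-0.002,0.237,-0.155,1.007,10.772,-5.663,-2.632,-0.100
5,-0.252,0.481,0.723,-0.517,-0.000,0.001,-0.003,-0.001,0.237,-0.155,1.007,10.469,-5.708,-2.697,-0.090
6,-0.252,0.481,0.723,-0.517,0.003,0.002,-0.001,-0.001,0.237,-0.155,1.007,10.265,-5.738,-2.741,-0.082
7,-0.252,0.481,0.723,-0.517,0.005,0.002,0.000,-0.000,0.237,-0.155,1.007,10.128,-5.758,-2.772,-0.077
8,-0.251,0.481,0.723,-0.517,0.006,0.002,0.001,-0.000,0.237,-0.155,1.007,10.035,-5.772,-2.792,-0.073
9,-0.251,0.482,0.723,-0.517,0.006,0.002,0.002,-0.000,0.237,-0.155,1.007,9.972,-5.781,-2.806,-0.071
10,-0.251,0.482,0.723,-0.517,0.006,0.002,0.002,-0.001,0.237,-0.154,1.007,9.930,-5.788,-2.816,-0.069
11,-0.251,0.482,0.723,-0.517,0.006,0.002,0.002,-0.001,0.238,-0.154,1.007,31.177,52.989,26.472,14.597
12,-0.251,0.482,0.741,-0.496,0.022,0.040,1.777,2.139,0.246,-0.159,1.003,-0.232,9.698,0.333,6.663
13,-0.250,0.483,0.776,-0.442,0.070,0.113,1.701,3.262,0.263,-0.173,0.995,5.037,-36.203,-16.218,-8.795
14,-0.249,0.486,0.802,-0.391,0.064,0.138,0.889,1.822,0.277,-0.186,0.988,6.668,-26.787,-12.088,-6.166
15,-0.247,0.489,0.815,-0.364,0.044,0.118,0.418,0.906,0.285,-0.193,0.983,7.759,-20.233,-9.244,-4.349
16,-0.247,0.491,0.820,-0.351,0.025,0.080,0.138,0.341,0.289,-0.197,0.981,8.462,-15.677,-7.286,-3.099
17,-0.246,0.492,0.821,-0.348,0.012,0.041,-0.028,0.003,0.291,-0.198,0.981,8.903,-12.514,-5.938,-2.241
18,-0.246,0.492,0.820,-0.350,0.003,0.004,-0.121,-0.180,0.290,-0.198,0.981,9.173,-10.327,-5.015,-1.661
19,-0.246,0.492,0.817,-0.355,-0.001,-0.018,-0.183,-0.290,0.289,-0.196,0.982,9.339,-8.840,-4.376,-1.261
20,-0.246,0.492,0.813,-0.361,-0.003,-0.031,-0.220,-0.352,0.287,-0.194,0.983,9.445,-7.825,-3.934,-0.983
21,-0.246,0.491,0.808,-0.368,-0.004,-0.039,-0.238,-0.381,0.285,-0.192,0.984,9.516,-7.129,-3.627,-0.787
22,-0.246,0.490,0.804,-0.376,-0.004,-0.043,-0.244,-0.389,0.282,-0.190,0.986,9.568,-6.652,-3.413,-0.649
23,-0.246,0.489,0.799,-0.384,-0.004,-0.045,-0.242,-0.385,0.280,-0.188,0.988,9.608,-6.327,-3.264,-0.550
24,-0.247,0.488,0.794,-0.391,-0.004,-0.045,-0.235,-0.373,0.277,-0.185,0.989,9.641,-6.108,-3.159,-0.478
25,-0.247,0.488,0.789,-0.399,-0.004,-0.043,-0.225,-0.358,0.275,-0.183,0.990,9.669,-5.961,-3.085,-0.425
26,-0.247,0.487,0.785,-0.406,-0.004,-0.041,-0.213,-0.341,0.273,-0.181,0.992,9.693,-5.865,-3.033,-0.385
27,-0.247,0.486,0.781,-0.412,-0.004,-0.038,-0.201,-0.323,0.270,-0.179,0.993,9.714,-5.803,-2.995,-0.355
28,-0.247,0.485,0.777,-0.418,-0.004,-0.035,-0.189,-0.305,0.268,-0.177,0.994,9.733,-5.765,-2.968,-0.330
29,-0.247,0.485,0.773,-0.424,-0.004,-0.031,-0.177,-0.288,0.266,-0.175,0.995,9.749,-5.742,-2.947,-0.310
30,-0.247,0.484,0.770,-0.430,-0.004,-0.028,-0.165,-0.271,0.264,-0.174,0.996,9.764,-5.730,-2.932,-0.294
31,-0.247,0.483,0.767,-0.435,-0.004,-0.025,-0.154,-0.254,0.263,-0.172,0.997,9.776,-5.725,-2.921,-0.279
32,-0.247,0.483,0.764,-0.440,-0.004,-0.022,-0.143,-0.239,0.261,-0.171,0.998,9.787,-5.724,-2.912,-0.267
33,-0.247,0.483,0.761,-0.445,-0.004,-0.020,-0.133,-0.224,0.259,-0.170,0.999,9.796,-5.726,-2.905,-0.256
34,-0.247,0.482,0.758,-0.449,-0.004,-0.018,-0.123,-0.209,0.258,-0.168,0.999,9.804,-5.729,-2.900,-0.246
35,-0.247,0.482,0.756,-0.453,-0.004,-0.016,-0.114,-0.196,0.257,-0.167,1.000,9.810,-5.733,-2.895,-0.237
36,-0.248,0.482,0.754,-0.457,-0.004,-0.014,-0.106,-0.183,0.255,-0.166,1.001,9.816,-5.737,-2.891,-0.228
37,-0.248,0.481,0.752,-0.460,-0.004,-0.012,-0.098,-0.171,0.254,-0.165,1.001,9.820,-5.742,-2.888,-0.221
38,-0.248,0.481,0.750,-0.464,-0.004,-0.011,-0.090,-0.159,0.253,-0.165,1.002,9.824,-5.746,-2.885,-0.213
39,-0.248,0.481,0.748,-0.467,-0.004,-0.010,-0.083,-0.148,0.252,-0.164,1.002,9.827,-5.749,-2.883,-0.207
40,-0.248,0.481,0.747,-0.470,-0.003,-0.009,-0.076,-0.138,0.251,-0.163,1.002,9.830,-5.753,-2.880,-0.200
41,-0.248,0.480,0.745,-0.472,-0.003,-0.008,-0.070,-0.129,0.250,-0.162,1.003,9.832,-5.756,-2.878,-0.194
42,-0.248,0.480,0.744,-0.475,-0.003,-0.007,-0.065,-0.120,0.250,-0.162,1.003,9.834,-5.759,-2.876,-0.189
43,-0.248,0.480,0.743,-0.477,-0.003,-0.006,-0.060,-0.112,0.249,-0.161,1.003,9.836,-5.762,-2.875,-0.184
44,-0.248,0.480,0.741,-0.479,-0.003,-0.006,-0.055,-0.104,0.248,-0.161,1.004,9.837,-5.764,-2.873,-0.179
45,-0.248,0.480,0.740,-0.481,-0.003,-0.005,-0.051,-0.097,0.248,-0.160,1.004,9.838,-5.767,-2.872,-0.174
46,-0.248,0.480,0.739,-0.483,-0.003,-0.005,-0.047,-0.091,0.247,-0.160,1.004,,,,
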